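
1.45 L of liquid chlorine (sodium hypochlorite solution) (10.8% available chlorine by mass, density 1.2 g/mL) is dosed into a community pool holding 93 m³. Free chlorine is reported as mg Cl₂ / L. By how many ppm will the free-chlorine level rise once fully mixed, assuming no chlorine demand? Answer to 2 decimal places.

Volume: 93 m³ = 93,000 L.
Mass of solution: 1.45 L × 1000 mL/L × 1.2 g/mL = 1740 g.
Available chlorine delivered: 1740 g × 0.108 = 187.9 g as Cl₂.
Concentration rise: 187.9 g / 93,000 L = 2.021 mg/L = 2.02 ppm.

2.02 ppm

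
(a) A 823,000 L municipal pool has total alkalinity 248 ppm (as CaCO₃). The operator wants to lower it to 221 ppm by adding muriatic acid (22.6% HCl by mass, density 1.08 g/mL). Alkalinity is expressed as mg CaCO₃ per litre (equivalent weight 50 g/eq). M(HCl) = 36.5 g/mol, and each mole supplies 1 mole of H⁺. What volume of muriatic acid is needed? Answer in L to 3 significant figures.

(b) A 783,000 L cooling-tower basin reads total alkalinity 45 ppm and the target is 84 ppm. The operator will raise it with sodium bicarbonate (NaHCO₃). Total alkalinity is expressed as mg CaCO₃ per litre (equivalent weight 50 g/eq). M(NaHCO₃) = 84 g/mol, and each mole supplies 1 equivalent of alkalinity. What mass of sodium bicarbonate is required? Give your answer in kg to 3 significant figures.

(a) 66.5 L; (b) 51.3 kg

(a) Alkalinity to neutralize: (248 − 221) = 27 mg/L as CaCO₃ × 823,000 L = 22,220 g as CaCO₃.
(a) Equivalents of H⁺ required: 22,220 ÷ 50 g/eq = 444.4 eq = 444.4 mol HCl.
(a) Mass of HCl: 444.4 × 36.5 = 16,220 g.
(a) Mass of 22.6% solution: 16,220 / 0.226 = 71,780 g.
(a) Volume: 71,780 g ÷ 1.08 g/mL = 66,460 mL.

(b) Alkalinity to add: (84 − 45) = 39 mg/L as CaCO₃ × 783,000 L = 30,540 g as CaCO₃.
(b) Equivalents: 30,540 g ÷ 50 g/eq = 610.7 eq.
(b) NaHCO₃ supplies 1 eq per mole → 610.7 mol.
(b) Mass: 610.7 mol × 84 g/mol = 51,300 g.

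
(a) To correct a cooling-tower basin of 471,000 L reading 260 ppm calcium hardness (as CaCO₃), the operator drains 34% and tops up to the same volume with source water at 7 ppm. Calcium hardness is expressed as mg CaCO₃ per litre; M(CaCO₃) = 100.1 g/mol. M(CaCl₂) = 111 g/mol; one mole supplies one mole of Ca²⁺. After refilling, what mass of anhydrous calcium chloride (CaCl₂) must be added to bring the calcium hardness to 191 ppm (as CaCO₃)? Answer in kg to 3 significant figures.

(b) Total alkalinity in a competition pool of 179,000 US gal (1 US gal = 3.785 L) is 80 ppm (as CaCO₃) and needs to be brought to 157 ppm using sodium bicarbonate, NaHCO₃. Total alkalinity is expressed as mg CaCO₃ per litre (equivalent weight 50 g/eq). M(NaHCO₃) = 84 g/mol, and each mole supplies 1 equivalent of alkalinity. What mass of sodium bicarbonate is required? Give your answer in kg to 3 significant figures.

(a) 8.89 kg; (b) 87.6 kg

(a) After draining 34% and refilling: 260 × 0.66 + 7 × 0.34 = 173.98 ppm.
(a) Deficit to target: 191 − 173.98 = 17.02 mg/L.
(a) As CaCO₃: 17.02 mg/L × 471,000 L = 8016 g; ÷ 100.1 = 80.08 mol Ca²⁺.
(a) Mass: 80.08 × 111 = 8889 g.

(b) Volume: 179,000 US gal × 3.785 L/gal = 677,515 L.
(b) Alkalinity to add: (157 − 80) = 77 mg/L as CaCO₃ × 677,515 L = 52,170 g as CaCO₃.
(b) Equivalents: 52,170 g ÷ 50 g/eq = 1043 eq.
(b) NaHCO₃ supplies 1 eq per mole → 1043 mol.
(b) Mass: 1043 mol × 84 g/mol = 87,640 g.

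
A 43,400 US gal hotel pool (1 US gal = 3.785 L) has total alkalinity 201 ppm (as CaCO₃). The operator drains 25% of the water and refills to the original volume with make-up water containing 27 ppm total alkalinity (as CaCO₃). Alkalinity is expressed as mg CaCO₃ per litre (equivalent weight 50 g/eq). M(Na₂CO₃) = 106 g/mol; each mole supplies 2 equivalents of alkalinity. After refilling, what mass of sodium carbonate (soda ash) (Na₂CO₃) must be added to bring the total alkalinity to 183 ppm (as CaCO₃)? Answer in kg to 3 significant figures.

4.44 kg

Volume: 43,400 US gal × 3.785 L/gal = 164,269 L.
After draining 25% and refilling: 201 × 0.75 + 27 × 0.25 = 157.5 ppm.
Deficit to target: 183 − 157.5 = 25.5 mg/L.
As CaCO₃: 25.5 mg/L × 164,269 L = 4189 g; ÷ 50 g/eq ÷ 2 = 41.89 mol Na₂CO₃.
Mass: 41.89 × 106 = 4440 g.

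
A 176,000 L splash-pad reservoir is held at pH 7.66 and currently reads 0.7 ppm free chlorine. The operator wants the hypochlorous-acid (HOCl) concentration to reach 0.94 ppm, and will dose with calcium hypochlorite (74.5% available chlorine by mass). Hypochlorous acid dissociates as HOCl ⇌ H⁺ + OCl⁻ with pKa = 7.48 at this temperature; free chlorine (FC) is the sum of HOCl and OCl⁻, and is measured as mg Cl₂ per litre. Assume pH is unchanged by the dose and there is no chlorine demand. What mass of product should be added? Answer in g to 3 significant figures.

393 g

[OCl⁻]/[HOCl] = 10^(pH − pKa) = 10^(7.66 − 7.48) = 1.514; fraction as HOCl = 1/(1 + 1.514) = 0.3978.
Free chlorine required for 0.94 ppm HOCl: 0.94 / 0.3978 = 2.363 ppm.
FC to add: 2.363 − 0.7 = 1.663 mg/L as Cl₂.
Cl₂ equivalent: 1.663 mg/L × 176,000 L = 292.6 g.
Product at 74.5% available Cl: 292.6 / 0.745 = 392.8 g.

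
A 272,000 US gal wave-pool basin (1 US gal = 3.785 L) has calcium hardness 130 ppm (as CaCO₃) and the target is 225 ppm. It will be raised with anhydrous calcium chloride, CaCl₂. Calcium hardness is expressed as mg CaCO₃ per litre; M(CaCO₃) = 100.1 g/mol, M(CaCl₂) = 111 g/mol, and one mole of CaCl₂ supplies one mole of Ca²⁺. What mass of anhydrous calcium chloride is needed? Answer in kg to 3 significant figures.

Volume: 272,000 US gal × 3.785 L/gal = 1,029,520 L.
Hardness to add: (225 − 130) = 95 mg/L as CaCO₃ × 1,029,520 L = 97,800 g as CaCO₃.
Moles of Ca²⁺ (1 mol Ca²⁺ ≡ 1 mol CaCO₃): 97,800 / 100.1 g/mol = 977.1 mol.
Mass of CaCl₂: 977.1 × 111 = 108,500 g.

108 kg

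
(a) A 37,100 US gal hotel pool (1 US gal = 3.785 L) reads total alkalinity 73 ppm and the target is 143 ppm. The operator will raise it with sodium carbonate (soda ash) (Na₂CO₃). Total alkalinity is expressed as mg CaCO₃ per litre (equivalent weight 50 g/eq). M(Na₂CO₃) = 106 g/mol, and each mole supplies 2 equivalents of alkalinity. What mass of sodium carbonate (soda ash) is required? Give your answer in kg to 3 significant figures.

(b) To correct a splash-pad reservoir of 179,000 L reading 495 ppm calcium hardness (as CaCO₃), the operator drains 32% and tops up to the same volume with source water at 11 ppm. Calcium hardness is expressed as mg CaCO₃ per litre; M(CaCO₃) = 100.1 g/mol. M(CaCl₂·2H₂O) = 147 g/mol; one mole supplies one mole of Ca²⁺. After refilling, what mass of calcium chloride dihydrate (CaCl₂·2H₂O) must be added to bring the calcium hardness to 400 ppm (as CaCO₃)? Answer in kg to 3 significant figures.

(a) 10.4 kg; (b) 15.7 kg

(a) Volume: 37,100 US gal × 3.785 L/gal = 140,424 L.
(a) Alkalinity to add: (143 − 73) = 70 mg/L as CaCO₃ × 140,424 L = 9830 g as CaCO₃.
(a) Equivalents: 9830 g ÷ 50 g/eq = 196.6 eq.
(a) Each mole of Na₂CO₃ supplies 2 eq, so 196.6 / 2 = 98.3 mol.
(a) Mass: 98.3 mol × 106 g/mol = 10,420 g.

(b) After draining 32% and refilling: 495 × 0.68 + 11 × 0.32 = 340.12 ppm.
(b) Deficit to target: 400 − 340.12 = 59.88 mg/L.
(b) As CaCO₃: 59.88 mg/L × 179,000 L = 10,720 g; ÷ 100.1 = 107.1 mol Ca²⁺.
(b) Mass: 107.1 × 147 = 15,740 g.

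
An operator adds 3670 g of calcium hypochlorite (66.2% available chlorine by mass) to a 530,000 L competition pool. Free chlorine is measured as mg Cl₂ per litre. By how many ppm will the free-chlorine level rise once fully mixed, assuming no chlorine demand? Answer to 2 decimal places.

4.58 ppm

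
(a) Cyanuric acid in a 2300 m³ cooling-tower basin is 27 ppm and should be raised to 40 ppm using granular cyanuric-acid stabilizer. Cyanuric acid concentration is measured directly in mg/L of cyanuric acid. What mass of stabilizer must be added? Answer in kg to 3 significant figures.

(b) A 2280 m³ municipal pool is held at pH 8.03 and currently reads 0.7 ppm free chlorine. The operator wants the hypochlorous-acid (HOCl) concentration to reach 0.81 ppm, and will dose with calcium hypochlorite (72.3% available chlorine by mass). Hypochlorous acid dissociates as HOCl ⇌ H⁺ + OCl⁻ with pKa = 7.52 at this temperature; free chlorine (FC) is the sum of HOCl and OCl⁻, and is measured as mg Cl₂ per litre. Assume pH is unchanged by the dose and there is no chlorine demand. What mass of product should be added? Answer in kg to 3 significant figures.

(a) Volume: 2300 m³ = 2,300,000 L.
(a) CYA to add: (40 − 27) = 13 mg/L × 2,300,000 L = 29,900 g cyanuric acid.

(b) Volume: 2280 m³ = 2,280,000 L.
(b) [OCl⁻]/[HOCl] = 10^(pH − pKa) = 10^(8.03 − 7.52) = 3.236; fraction as HOCl = 1/(1 + 3.236) = 0.2361.
(b) Free chlorine required for 0.81 ppm HOCl: 0.81 / 0.2361 = 3.431 ppm.
(b) FC to add: 3.431 − 0.7 = 2.731 mg/L as Cl₂.
(b) Cl₂ equivalent: 2.731 mg/L × 2,280,000 L = 6227 g.
(b) Product at 72.3% available Cl: 6227 / 0.723 = 8613 g.

(a) 29.9 kg; (b) 8.61 kg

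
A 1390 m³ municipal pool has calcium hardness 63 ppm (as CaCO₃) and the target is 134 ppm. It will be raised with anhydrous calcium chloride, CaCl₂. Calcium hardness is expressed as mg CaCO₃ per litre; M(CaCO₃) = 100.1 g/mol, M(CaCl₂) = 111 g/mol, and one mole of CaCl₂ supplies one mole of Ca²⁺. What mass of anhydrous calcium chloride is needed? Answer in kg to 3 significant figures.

Volume: 1390 m³ = 1,390,000 L.
Hardness to add: (134 − 63) = 71 mg/L as CaCO₃ × 1,390,000 L = 98,690 g as CaCO₃.
Moles of Ca²⁺ (1 mol Ca²⁺ ≡ 1 mol CaCO₃): 98,690 / 100.1 g/mol = 985.9 mol.
Mass of CaCl₂: 985.9 × 111 = 109,400 g.

109 kg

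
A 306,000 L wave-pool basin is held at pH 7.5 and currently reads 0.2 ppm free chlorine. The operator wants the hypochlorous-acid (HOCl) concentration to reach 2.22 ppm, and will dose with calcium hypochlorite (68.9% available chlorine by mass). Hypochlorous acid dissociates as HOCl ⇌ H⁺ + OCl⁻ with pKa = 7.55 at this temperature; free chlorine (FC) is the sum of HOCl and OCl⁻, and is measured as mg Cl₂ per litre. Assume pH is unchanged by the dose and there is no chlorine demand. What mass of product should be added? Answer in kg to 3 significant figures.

1.78 kg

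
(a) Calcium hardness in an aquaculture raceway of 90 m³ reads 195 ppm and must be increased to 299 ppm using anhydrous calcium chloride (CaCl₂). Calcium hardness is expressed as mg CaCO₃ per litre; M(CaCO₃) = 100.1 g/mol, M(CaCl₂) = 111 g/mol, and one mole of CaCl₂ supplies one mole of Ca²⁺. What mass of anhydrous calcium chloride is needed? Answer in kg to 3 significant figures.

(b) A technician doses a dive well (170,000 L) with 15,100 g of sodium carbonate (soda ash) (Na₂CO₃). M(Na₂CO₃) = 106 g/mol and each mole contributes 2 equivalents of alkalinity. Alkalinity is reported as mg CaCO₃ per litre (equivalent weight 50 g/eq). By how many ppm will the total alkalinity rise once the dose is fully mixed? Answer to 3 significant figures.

(a) Volume: 90 m³ = 90,000 L.
(a) Hardness to add: (299 − 195) = 104 mg/L as CaCO₃ × 90,000 L = 9360 g as CaCO₃.
(a) Moles of Ca²⁺ (1 mol Ca²⁺ ≡ 1 mol CaCO₃): 9360 / 100.1 g/mol = 93.51 mol.
(a) Mass of CaCl₂: 93.51 × 111 = 10,380 g.

(b) Moles of Na₂CO₃: 15,100 g ÷ 106 g/mol = 142.5 mol → 284.9 eq of alkalinity.
(b) As CaCO₃: 284.9 eq × 50 g/eq = 14,250 g.
(b) Rise: 14,250 g / 170,000 L × 1000 = 83.8 mg/L.

(a) 10.4 kg; (b) 83.8 ppm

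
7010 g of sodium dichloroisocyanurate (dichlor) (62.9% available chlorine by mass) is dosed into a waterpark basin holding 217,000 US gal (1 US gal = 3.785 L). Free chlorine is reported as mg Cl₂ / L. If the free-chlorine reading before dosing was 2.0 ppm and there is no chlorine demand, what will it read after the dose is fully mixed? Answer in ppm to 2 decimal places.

7.37 ppm

Volume: 217,000 US gal × 3.785 L/gal = 821,345 L.
Available chlorine delivered: 7010 g × 0.629 = 4409 g as Cl₂.
Concentration rise: 4409 g / 821,345 L = 5.368 mg/L = 5.37 ppm.
Final FC: 2.0 + 5.37 = 7.37 ppm.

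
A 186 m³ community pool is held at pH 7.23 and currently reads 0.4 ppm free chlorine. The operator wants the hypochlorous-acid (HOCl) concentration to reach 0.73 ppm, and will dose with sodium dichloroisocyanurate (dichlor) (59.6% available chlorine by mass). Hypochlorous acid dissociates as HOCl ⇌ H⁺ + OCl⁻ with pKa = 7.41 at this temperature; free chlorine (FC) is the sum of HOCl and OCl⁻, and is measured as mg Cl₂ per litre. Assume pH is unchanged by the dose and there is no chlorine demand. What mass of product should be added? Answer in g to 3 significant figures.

254 g

Volume: 186 m³ = 186,000 L.
[OCl⁻]/[HOCl] = 10^(pH − pKa) = 10^(7.23 − 7.41) = 0.6607; fraction as HOCl = 1/(1 + 0.6607) = 0.6022.
Free chlorine required for 0.73 ppm HOCl: 0.73 / 0.6022 = 1.212 ppm.
FC to add: 1.212 − 0.4 = 0.8123 mg/L as Cl₂.
Cl₂ equivalent: 0.8123 mg/L × 186,000 L = 151.1 g.
Product at 59.6% available Cl: 151.1 / 0.596 = 253.5 g.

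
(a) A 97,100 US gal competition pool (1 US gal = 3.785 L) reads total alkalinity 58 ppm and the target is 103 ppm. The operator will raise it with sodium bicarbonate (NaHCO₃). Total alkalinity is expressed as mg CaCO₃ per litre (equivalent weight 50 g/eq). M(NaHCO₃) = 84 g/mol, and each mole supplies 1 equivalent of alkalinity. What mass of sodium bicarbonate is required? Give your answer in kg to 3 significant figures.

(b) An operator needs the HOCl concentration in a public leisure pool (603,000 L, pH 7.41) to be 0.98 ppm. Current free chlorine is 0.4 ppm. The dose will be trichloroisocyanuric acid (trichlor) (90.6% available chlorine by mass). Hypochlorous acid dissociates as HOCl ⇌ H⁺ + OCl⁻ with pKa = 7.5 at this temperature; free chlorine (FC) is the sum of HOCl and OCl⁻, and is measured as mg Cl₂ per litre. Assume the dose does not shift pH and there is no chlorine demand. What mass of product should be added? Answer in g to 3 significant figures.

(a) Volume: 97,100 US gal × 3.785 L/gal = 367,524 L.
(a) Alkalinity to add: (103 − 58) = 45 mg/L as CaCO₃ × 367,524 L = 16,540 g as CaCO₃.
(a) Equivalents: 16,540 g ÷ 50 g/eq = 330.8 eq.
(a) NaHCO₃ supplies 1 eq per mole → 330.8 mol.
(a) Mass: 330.8 mol × 84 g/mol = 27,780 g.

(b) [OCl⁻]/[HOCl] = 10^(pH − pKa) = 10^(7.41 − 7.5) = 0.8128; fraction as HOCl = 1/(1 + 0.8128) = 0.5516.
(b) Free chlorine required for 0.98 ppm HOCl: 0.98 / 0.5516 = 1.777 ppm.
(b) FC to add: 1.777 − 0.4 = 1.377 mg/L as Cl₂.
(b) Cl₂ equivalent: 1.377 mg/L × 603,000 L = 830.1 g.
(b) Product at 90.6% available Cl: 830.1 / 0.906 = 916.2 g.

(a) 27.8 kg; (b) 916 g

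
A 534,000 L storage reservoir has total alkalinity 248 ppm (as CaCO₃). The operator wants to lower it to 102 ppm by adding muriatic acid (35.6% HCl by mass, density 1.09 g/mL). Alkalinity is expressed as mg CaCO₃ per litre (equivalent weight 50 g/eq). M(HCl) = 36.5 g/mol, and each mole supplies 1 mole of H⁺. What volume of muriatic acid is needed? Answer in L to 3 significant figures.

147 L

Alkalinity to neutralize: (248 − 102) = 146 mg/L as CaCO₃ × 534,000 L = 77,960 g as CaCO₃.
Equivalents of H⁺ required: 77,960 ÷ 50 g/eq = 1559 eq = 1559 mol HCl.
Mass of HCl: 1559 × 36.5 = 56,910 g.
Mass of 35.6% solution: 56,910 / 0.356 = 159,900 g.
Volume: 159,900 g ÷ 1.09 g/mL = 146,700 mL.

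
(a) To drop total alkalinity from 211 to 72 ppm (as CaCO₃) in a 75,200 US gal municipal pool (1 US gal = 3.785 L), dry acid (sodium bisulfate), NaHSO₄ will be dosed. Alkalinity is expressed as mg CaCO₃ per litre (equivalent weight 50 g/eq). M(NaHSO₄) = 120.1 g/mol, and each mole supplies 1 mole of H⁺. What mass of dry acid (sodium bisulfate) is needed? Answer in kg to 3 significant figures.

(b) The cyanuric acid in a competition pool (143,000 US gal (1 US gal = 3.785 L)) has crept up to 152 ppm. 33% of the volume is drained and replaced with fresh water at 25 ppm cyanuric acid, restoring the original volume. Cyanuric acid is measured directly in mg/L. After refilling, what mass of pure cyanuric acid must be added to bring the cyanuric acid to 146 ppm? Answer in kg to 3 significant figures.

(a) Volume: 75,200 US gal × 3.785 L/gal = 284,632 L.
(a) Alkalinity to neutralize: (211 − 72) = 139 mg/L as CaCO₃ × 284,632 L = 39,560 g as CaCO₃.
(a) Equivalents of H⁺ required: 39,560 ÷ 50 g/eq = 791.3 eq = 791.3 mol NaHSO₄.
(a) Mass of NaHSO₄: 791.3 × 120.1 = 95,030 g.

(b) Volume: 143,000 US gal × 3.785 L/gal = 541,255 L.
(b) After draining 33% and refilling: 152 × 0.67 + 25 × 0.33 = 110.09 ppm.
(b) Deficit to target: 146 − 110.09 = 35.91 mg/L.
(b) Mass: 35.91 mg/L × 541,255 L = 19,440 g cyanuric acid.

(a) 95.0 kg; (b) 19.4 kg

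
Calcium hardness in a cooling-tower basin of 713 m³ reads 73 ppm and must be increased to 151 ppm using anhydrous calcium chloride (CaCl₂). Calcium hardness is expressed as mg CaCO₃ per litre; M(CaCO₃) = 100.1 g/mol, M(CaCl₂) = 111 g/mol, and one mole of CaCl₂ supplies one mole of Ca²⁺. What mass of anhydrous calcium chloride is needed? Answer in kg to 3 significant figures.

Volume: 713 m³ = 713,000 L.
Hardness to add: (151 − 73) = 78 mg/L as CaCO₃ × 713,000 L = 55,610 g as CaCO₃.
Moles of Ca²⁺ (1 mol Ca²⁺ ≡ 1 mol CaCO₃): 55,610 / 100.1 g/mol = 555.6 mol.
Mass of CaCl₂: 555.6 × 111 = 61,670 g.

61.7 kg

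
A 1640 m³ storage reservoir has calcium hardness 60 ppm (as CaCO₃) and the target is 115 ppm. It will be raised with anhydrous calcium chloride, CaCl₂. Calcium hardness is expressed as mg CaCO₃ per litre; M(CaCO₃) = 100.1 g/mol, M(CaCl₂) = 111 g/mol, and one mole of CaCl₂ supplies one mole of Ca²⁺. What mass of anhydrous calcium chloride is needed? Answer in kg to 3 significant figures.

100 kg

Volume: 1640 m³ = 1,640,000 L.
Hardness to add: (115 − 60) = 55 mg/L as CaCO₃ × 1,640,000 L = 90,200 g as CaCO₃.
Moles of Ca²⁺ (1 mol Ca²⁺ ≡ 1 mol CaCO₃): 90,200 / 100.1 g/mol = 901.1 mol.
Mass of CaCl₂: 901.1 × 111 = 100,000 g.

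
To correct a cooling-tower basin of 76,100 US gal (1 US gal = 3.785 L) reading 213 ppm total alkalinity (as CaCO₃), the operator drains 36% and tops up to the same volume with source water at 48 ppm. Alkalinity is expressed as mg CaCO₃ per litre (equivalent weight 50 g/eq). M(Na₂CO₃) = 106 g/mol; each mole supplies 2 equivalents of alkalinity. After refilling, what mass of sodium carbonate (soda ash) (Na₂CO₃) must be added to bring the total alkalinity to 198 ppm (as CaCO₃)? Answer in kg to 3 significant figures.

13.6 kg

Volume: 76,100 US gal × 3.785 L/gal = 288,038 L.
After draining 36% and refilling: 213 × 0.64 + 48 × 0.36 = 153.6 ppm.
Deficit to target: 198 − 153.6 = 44.4 mg/L.
As CaCO₃: 44.4 mg/L × 288,038 L = 12,790 g; ÷ 50 g/eq ÷ 2 = 127.9 mol Na₂CO₃.
Mass: 127.9 × 106 = 13,560 g.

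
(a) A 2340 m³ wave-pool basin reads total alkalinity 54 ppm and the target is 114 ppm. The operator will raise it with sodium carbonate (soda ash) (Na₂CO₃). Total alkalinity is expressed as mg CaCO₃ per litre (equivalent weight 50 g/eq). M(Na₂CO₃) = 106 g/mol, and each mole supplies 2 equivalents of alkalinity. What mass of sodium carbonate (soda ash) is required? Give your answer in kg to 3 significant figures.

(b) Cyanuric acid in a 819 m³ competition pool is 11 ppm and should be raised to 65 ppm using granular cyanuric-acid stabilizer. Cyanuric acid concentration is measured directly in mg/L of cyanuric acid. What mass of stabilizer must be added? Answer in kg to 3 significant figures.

(a) 149 kg; (b) 44.2 kg

(a) Volume: 2340 m³ = 2,340,000 L.
(a) Alkalinity to add: (114 − 54) = 60 mg/L as CaCO₃ × 2,340,000 L = 140,400 g as CaCO₃.
(a) Equivalents: 140,400 g ÷ 50 g/eq = 2808 eq.
(a) Each mole of Na₂CO₃ supplies 2 eq, so 2808 / 2 = 1404 mol.
(a) Mass: 1404 mol × 106 g/mol = 148,800 g.

(b) Volume: 819 m³ = 819,000 L.
(b) CYA to add: (65 − 11) = 54 mg/L × 819,000 L = 44,230 g cyanuric acid.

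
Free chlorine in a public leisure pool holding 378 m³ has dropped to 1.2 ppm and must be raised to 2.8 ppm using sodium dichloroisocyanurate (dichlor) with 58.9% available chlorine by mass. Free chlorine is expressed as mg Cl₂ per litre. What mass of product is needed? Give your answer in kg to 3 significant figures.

Volume: 378 m³ = 378,000 L.
Chlorine deficit: 2.8 − 1.2 = 1.6 ppm = 1.6 mg/L as Cl₂.
Cl₂ equivalent needed: 1.6 mg/L × 378,000 L = 604,800 mg = 604.8 g.
Product at 58.9% available chlorine: 604.8 / 0.589 = 1027 g.

1.03 kg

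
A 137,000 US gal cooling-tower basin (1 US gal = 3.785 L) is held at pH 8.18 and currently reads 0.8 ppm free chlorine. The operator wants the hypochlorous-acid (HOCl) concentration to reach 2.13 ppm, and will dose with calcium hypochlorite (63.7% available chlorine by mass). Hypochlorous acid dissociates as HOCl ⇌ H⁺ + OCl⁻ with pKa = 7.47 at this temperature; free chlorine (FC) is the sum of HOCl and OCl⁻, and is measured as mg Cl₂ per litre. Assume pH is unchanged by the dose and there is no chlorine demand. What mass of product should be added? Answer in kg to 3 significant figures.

9.98 kg

Volume: 137,000 US gal × 3.785 L/gal = 518,545 L.
[OCl⁻]/[HOCl] = 10^(pH − pKa) = 10^(8.18 − 7.47) = 5.129; fraction as HOCl = 1/(1 + 5.129) = 0.1632.
Free chlorine required for 2.13 ppm HOCl: 2.13 / 0.1632 = 13.05 ppm.
FC to add: 13.05 − 0.8 = 12.25 mg/L as Cl₂.
Cl₂ equivalent: 12.25 mg/L × 518,545 L = 6354 g.
Product at 63.7% available Cl: 6354 / 0.637 = 9975 g.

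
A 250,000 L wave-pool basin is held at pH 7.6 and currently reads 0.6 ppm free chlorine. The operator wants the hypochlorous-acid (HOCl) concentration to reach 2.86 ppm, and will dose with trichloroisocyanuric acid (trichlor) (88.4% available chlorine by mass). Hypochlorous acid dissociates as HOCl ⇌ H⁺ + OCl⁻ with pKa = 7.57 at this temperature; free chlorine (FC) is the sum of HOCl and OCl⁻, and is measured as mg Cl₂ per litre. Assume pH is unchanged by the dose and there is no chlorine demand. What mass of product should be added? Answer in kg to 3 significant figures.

[OCl⁻]/[HOCl] = 10^(pH − pKa) = 10^(7.6 − 7.57) = 1.072; fraction as HOCl = 1/(1 + 1.072) = 0.4827.
Free chlorine required for 2.86 ppm HOCl: 2.86 / 0.4827 = 5.925 ppm.
FC to add: 5.925 − 0.6 = 5.325 mg/L as Cl₂.
Cl₂ equivalent: 5.325 mg/L × 250,000 L = 1331 g.
Product at 88.4% available Cl: 1331 / 0.884 = 1506 g.

1.51 kg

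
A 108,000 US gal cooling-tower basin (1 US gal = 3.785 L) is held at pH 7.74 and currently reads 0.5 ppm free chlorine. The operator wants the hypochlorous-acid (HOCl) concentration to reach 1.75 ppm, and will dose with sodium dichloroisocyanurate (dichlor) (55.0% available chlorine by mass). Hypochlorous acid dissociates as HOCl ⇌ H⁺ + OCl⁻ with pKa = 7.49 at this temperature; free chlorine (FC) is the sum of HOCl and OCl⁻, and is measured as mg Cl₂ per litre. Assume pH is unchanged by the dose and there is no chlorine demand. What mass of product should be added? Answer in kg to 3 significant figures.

3.24 kg

Volume: 108,000 US gal × 3.785 L/gal = 408,780 L.
[OCl⁻]/[HOCl] = 10^(pH − pKa) = 10^(7.74 − 7.49) = 1.778; fraction as HOCl = 1/(1 + 1.778) = 0.3599.
Free chlorine required for 1.75 ppm HOCl: 1.75 / 0.3599 = 4.862 ppm.
FC to add: 4.862 − 0.5 = 4.362 mg/L as Cl₂.
Cl₂ equivalent: 4.362 mg/L × 408,780 L = 1783 g.
Product at 55.0% available Cl: 1783 / 0.55 = 3242 g.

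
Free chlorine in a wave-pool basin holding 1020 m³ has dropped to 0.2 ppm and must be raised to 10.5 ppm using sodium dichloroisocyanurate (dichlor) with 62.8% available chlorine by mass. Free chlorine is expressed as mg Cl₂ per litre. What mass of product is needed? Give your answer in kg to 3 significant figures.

Volume: 1020 m³ = 1,020,000 L.
Chlorine deficit: 10.5 − 0.2 = 10.3 ppm = 10.3 mg/L as Cl₂.
Cl₂ equivalent needed: 10.3 mg/L × 1,020,000 L = 10,510,000 mg = 10,510 g.
Product at 62.8% available chlorine: 10,510 / 0.628 = 16,730 g.

16.7 kg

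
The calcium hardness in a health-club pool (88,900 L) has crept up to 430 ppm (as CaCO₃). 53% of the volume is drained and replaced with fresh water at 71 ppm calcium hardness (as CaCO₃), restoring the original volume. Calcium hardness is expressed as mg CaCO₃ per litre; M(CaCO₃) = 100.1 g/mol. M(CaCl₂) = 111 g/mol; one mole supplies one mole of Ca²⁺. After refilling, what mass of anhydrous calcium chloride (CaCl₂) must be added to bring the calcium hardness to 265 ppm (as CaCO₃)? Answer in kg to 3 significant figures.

2.49 kg

After draining 53% and refilling: 430 × 0.47 + 71 × 0.53 = 239.73 ppm.
Deficit to target: 265 − 239.73 = 25.27 mg/L.
As CaCO₃: 25.27 mg/L × 88,900 L = 2247 g; ÷ 100.1 = 22.44 mol Ca²⁺.
Mass: 22.44 × 111 = 2491 g.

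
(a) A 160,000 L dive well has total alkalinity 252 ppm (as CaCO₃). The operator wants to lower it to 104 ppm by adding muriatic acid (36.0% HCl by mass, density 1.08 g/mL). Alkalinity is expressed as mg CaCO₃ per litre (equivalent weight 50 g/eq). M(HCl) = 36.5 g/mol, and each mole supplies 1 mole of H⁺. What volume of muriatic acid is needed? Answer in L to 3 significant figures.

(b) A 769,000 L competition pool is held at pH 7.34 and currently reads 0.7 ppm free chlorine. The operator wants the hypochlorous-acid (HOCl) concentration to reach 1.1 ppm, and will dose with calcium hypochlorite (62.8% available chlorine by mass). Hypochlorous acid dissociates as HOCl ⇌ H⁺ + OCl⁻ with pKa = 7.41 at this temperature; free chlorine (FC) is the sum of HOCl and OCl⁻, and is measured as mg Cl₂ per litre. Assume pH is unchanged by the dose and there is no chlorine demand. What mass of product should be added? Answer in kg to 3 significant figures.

(a) Alkalinity to neutralize: (252 − 104) = 148 mg/L as CaCO₃ × 160,000 L = 23,680 g as CaCO₃.
(a) Equivalents of H⁺ required: 23,680 ÷ 50 g/eq = 473.6 eq = 473.6 mol HCl.
(a) Mass of HCl: 473.6 × 36.5 = 17,290 g.
(a) Mass of 36.0% solution: 17,290 / 0.36 = 48,020 g.
(a) Volume: 48,020 g ÷ 1.08 g/mL = 44,460 mL.

(b) [OCl⁻]/[HOCl] = 10^(pH − pKa) = 10^(7.34 − 7.41) = 0.8511; fraction as HOCl = 1/(1 + 0.8511) = 0.5402.
(b) Free chlorine required for 1.1 ppm HOCl: 1.1 / 0.5402 = 2.036 ppm.
(b) FC to add: 2.036 − 0.7 = 1.336 mg/L as Cl₂.
(b) Cl₂ equivalent: 1.336 mg/L × 769,000 L = 1028 g.
(b) Product at 62.8% available Cl: 1028 / 0.628 = 1636 g.

(a) 44.5 L; (b) 1.64 kg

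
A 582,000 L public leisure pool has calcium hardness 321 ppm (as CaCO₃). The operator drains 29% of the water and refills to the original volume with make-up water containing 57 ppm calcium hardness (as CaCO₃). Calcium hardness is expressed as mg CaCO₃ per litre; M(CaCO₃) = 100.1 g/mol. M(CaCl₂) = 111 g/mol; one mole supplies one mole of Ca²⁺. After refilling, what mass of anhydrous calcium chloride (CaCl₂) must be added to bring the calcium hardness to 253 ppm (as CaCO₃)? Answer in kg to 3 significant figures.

5.52 kg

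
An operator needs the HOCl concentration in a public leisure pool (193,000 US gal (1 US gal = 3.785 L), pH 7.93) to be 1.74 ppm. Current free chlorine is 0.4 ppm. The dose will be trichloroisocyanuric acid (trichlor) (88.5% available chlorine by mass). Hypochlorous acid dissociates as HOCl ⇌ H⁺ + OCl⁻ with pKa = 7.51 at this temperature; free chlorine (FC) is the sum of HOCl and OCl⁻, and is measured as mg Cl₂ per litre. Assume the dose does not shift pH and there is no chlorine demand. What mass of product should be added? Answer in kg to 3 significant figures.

4.88 kg

Volume: 193,000 US gal × 3.785 L/gal = 730,505 L.
[OCl⁻]/[HOCl] = 10^(pH − pKa) = 10^(7.93 − 7.51) = 2.63; fraction as HOCl = 1/(1 + 2.63) = 0.2755.
Free chlorine required for 1.74 ppm HOCl: 1.74 / 0.2755 = 6.317 ppm.
FC to add: 6.317 − 0.4 = 5.917 mg/L as Cl₂.
Cl₂ equivalent: 5.917 mg/L × 730,505 L = 4322 g.
Product at 88.5% available Cl: 4322 / 0.885 = 4884 g.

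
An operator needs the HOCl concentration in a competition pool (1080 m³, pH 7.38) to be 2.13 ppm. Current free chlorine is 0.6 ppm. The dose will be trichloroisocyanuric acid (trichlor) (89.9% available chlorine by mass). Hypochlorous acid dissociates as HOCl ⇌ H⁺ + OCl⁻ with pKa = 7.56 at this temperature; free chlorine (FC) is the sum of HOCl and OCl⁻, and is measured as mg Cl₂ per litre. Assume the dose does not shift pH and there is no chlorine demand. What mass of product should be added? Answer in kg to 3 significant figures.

3.53 kg

Volume: 1080 m³ = 1,080,000 L.
[OCl⁻]/[HOCl] = 10^(pH − pKa) = 10^(7.38 − 7.56) = 0.6607; fraction as HOCl = 1/(1 + 0.6607) = 0.6022.
Free chlorine required for 2.13 ppm HOCl: 2.13 / 0.6022 = 3.537 ppm.
FC to add: 3.537 − 0.6 = 2.937 mg/L as Cl₂.
Cl₂ equivalent: 2.937 mg/L × 1,080,000 L = 3172 g.
Product at 89.9% available Cl: 3172 / 0.899 = 3529 g.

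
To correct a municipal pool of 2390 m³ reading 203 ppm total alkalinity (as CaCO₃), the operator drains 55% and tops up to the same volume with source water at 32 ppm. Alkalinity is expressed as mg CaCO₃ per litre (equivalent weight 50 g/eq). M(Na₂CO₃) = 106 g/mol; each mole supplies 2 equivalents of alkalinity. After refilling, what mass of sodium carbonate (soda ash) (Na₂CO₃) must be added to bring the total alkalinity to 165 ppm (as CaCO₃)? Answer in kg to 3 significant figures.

142 kg

Volume: 2390 m³ = 2,390,000 L.
After draining 55% and refilling: 203 × 0.45 + 32 × 0.55 = 108.95 ppm.
Deficit to target: 165 − 108.95 = 56.05 mg/L.
As CaCO₃: 56.05 mg/L × 2,390,000 L = 134,000 g; ÷ 50 g/eq ÷ 2 = 1340 mol Na₂CO₃.
Mass: 1340 × 106 = 142,000 g.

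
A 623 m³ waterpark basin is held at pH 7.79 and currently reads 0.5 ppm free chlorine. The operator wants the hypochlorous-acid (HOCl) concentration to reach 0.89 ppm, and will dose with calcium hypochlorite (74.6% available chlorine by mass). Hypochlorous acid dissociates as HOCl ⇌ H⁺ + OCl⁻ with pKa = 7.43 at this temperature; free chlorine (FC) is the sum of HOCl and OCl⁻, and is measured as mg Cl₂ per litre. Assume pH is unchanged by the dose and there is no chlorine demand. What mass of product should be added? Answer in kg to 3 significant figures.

2.03 kg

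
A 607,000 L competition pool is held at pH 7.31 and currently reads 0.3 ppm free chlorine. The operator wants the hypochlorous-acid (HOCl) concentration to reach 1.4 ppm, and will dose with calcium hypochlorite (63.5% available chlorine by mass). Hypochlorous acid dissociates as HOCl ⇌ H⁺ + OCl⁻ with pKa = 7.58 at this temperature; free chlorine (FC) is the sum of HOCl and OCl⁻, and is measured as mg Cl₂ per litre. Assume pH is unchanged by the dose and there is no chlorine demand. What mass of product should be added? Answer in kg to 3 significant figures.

1.77 kg

[OCl⁻]/[HOCl] = 10^(pH − pKa) = 10^(7.31 − 7.58) = 0.537; fraction as HOCl = 1/(1 + 0.537) = 0.6506.
Free chlorine required for 1.4 ppm HOCl: 1.4 / 0.6506 = 2.152 ppm.
FC to add: 2.152 − 0.3 = 1.852 mg/L as Cl₂.
Cl₂ equivalent: 1.852 mg/L × 607,000 L = 1124 g.
Product at 63.5% available Cl: 1124 / 0.635 = 1770 g.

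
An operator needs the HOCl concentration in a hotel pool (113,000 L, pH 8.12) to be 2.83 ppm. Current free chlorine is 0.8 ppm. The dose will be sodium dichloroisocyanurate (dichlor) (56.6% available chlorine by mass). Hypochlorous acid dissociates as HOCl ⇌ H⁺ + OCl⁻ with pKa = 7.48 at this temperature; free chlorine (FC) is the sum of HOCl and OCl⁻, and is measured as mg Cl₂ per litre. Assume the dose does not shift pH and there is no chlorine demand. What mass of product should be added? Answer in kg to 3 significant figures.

[OCl⁻]/[HOCl] = 10^(pH − pKa) = 10^(8.12 − 7.48) = 4.365; fraction as HOCl = 1/(1 + 4.365) = 0.1864.
Free chlorine required for 2.83 ppm HOCl: 2.83 / 0.1864 = 15.18 ppm.
FC to add: 15.18 − 0.8 = 14.38 mg/L as Cl₂.
Cl₂ equivalent: 14.38 mg/L × 113,000 L = 1625 g.
Product at 56.6% available Cl: 1625 / 0.566 = 2872 g.

2.87 kg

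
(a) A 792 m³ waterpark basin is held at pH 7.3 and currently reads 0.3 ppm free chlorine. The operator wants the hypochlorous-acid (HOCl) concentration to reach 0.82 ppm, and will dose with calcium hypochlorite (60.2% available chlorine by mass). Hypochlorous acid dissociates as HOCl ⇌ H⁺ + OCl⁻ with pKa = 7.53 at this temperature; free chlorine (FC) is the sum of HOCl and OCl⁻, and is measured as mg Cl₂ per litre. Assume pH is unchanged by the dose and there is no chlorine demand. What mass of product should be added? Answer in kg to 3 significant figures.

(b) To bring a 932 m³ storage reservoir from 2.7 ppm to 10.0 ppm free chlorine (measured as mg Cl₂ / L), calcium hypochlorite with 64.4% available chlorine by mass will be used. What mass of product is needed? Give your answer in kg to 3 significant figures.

(a) Volume: 792 m³ = 792,000 L.
(a) [OCl⁻]/[HOCl] = 10^(pH − pKa) = 10^(7.3 − 7.53) = 0.5888; fraction as HOCl = 1/(1 + 0.5888) = 0.6294.
(a) Free chlorine required for 0.82 ppm HOCl: 0.82 / 0.6294 = 1.303 ppm.
(a) FC to add: 1.303 − 0.3 = 1.003 mg/L as Cl₂.
(a) Cl₂ equivalent: 1.003 mg/L × 792,000 L = 794.3 g.
(a) Product at 60.2% available Cl: 794.3 / 0.602 = 1319 g.

(b) Volume: 932 m³ = 932,000 L.
(b) Chlorine deficit: 10.0 − 2.7 = 7.3 ppm = 7.3 mg/L as Cl₂.
(b) Cl₂ equivalent needed: 7.3 mg/L × 932,000 L = 6,804,000 mg = 6804 g.
(b) Product at 64.4% available chlorine: 6804 / 0.644 = 10,560 g.

(a) 1.32 kg; (b) 10.6 kg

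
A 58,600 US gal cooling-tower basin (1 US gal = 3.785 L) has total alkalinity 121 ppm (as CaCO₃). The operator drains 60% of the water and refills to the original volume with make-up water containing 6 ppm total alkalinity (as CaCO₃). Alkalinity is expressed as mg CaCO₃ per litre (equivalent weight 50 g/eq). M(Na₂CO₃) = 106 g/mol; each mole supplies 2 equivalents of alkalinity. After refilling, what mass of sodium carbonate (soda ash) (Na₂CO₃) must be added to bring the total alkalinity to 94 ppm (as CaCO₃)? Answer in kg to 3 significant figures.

9.87 kg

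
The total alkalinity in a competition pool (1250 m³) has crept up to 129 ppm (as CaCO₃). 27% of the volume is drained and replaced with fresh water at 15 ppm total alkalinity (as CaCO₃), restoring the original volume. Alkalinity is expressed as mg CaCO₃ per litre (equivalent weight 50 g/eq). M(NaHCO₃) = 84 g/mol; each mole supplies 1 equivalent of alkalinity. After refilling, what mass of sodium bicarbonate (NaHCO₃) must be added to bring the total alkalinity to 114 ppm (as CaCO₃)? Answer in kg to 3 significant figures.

33.1 kg

Volume: 1250 m³ = 1,250,000 L.
After draining 27% and refilling: 129 × 0.73 + 15 × 0.27 = 98.22 ppm.
Deficit to target: 114 − 98.22 = 15.78 mg/L.
As CaCO₃: 15.78 mg/L × 1,250,000 L = 19,720 g; ÷ 50 g/eq ÷ 1 = 394.5 mol NaHCO₃.
Mass: 394.5 × 84 = 33,140 g.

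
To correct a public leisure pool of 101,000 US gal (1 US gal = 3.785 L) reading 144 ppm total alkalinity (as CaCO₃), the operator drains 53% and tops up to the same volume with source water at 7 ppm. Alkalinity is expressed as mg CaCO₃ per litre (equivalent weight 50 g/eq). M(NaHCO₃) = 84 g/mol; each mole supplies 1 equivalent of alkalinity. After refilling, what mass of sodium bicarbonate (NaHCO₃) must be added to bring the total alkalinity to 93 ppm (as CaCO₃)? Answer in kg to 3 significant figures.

13.9 kg

Volume: 101,000 US gal × 3.785 L/gal = 382,285 L.
After draining 53% and refilling: 144 × 0.47 + 7 × 0.53 = 71.39 ppm.
Deficit to target: 93 − 71.39 = 21.61 mg/L.
As CaCO₃: 21.61 mg/L × 382,285 L = 8261 g; ÷ 50 g/eq ÷ 1 = 165.2 mol NaHCO₃.
Mass: 165.2 × 84 = 13,880 g.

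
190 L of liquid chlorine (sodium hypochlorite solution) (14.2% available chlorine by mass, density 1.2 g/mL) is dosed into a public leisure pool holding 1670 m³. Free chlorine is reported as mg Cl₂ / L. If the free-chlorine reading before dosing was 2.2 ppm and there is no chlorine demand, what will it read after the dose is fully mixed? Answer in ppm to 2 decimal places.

21.59 ppm

Volume: 1670 m³ = 1,670,000 L.
Mass of solution: 190 L × 1000 mL/L × 1.2 g/mL = 228,000 g.
Available chlorine delivered: 228,000 g × 0.142 = 32,380 g as Cl₂.
Concentration rise: 32,380 g / 1,670,000 L = 19.39 mg/L = 19.39 ppm.
Final FC: 2.2 + 19.39 = 21.59 ppm.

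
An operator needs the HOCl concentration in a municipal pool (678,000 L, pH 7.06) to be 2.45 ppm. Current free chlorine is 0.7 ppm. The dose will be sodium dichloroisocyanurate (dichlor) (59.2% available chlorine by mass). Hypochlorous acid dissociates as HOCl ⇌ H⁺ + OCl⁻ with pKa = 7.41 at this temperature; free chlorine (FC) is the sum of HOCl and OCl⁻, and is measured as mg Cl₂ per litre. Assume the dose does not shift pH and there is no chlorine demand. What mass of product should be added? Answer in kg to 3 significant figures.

[OCl⁻]/[HOCl] = 10^(pH − pKa) = 10^(7.06 − 7.41) = 0.4467; fraction as HOCl = 1/(1 + 0.4467) = 0.6912.
Free chlorine required for 2.45 ppm HOCl: 2.45 / 0.6912 = 3.544 ppm.
FC to add: 3.544 − 0.7 = 2.844 mg/L as Cl₂.
Cl₂ equivalent: 2.844 mg/L × 678,000 L = 1928 g.
Product at 59.2% available Cl: 1928 / 0.592 = 3258 g.

3.26 kg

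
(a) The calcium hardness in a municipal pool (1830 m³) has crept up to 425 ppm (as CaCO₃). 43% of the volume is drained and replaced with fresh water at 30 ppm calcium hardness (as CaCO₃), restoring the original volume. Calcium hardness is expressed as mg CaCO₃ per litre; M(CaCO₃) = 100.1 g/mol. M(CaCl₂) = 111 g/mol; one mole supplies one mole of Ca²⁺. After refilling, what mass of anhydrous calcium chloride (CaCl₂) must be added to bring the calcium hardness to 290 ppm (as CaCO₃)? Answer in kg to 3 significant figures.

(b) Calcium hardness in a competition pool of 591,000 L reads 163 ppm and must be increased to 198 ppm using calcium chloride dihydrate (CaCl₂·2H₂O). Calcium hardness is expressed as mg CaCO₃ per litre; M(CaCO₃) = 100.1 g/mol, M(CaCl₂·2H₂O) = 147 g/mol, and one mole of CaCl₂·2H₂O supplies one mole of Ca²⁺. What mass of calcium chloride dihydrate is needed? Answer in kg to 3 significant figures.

(a) 70.7 kg; (b) 30.4 kg

(a) Volume: 1830 m³ = 1,830,000 L.
(a) After draining 43% and refilling: 425 × 0.57 + 30 × 0.43 = 255.15 ppm.
(a) Deficit to target: 290 − 255.15 = 34.85 mg/L.
(a) As CaCO₃: 34.85 mg/L × 1,830,000 L = 63,780 g; ÷ 100.1 = 637.1 mol Ca²⁺.
(a) Mass: 637.1 × 111 = 70,720 g.

(b) Hardness to add: (198 − 163) = 35 mg/L as CaCO₃ × 591,000 L = 20,680 g as CaCO₃.
(b) Moles of Ca²⁺ (1 mol Ca²⁺ ≡ 1 mol CaCO₃): 20,680 / 100.1 g/mol = 206.6 mol.
(b) Mass of CaCl₂·2H₂O: 206.6 × 147 = 30,380 g.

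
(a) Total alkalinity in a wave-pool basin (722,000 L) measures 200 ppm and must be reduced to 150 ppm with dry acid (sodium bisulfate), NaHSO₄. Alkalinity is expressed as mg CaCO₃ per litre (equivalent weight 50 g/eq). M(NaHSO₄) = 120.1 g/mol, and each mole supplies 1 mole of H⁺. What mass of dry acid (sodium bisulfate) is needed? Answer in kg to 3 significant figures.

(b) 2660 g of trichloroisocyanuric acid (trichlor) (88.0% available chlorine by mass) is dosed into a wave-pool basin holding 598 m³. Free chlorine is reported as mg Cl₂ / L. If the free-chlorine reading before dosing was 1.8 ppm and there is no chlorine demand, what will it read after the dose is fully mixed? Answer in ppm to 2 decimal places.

(a) Alkalinity to neutralize: (200 − 150) = 50 mg/L as CaCO₃ × 722,000 L = 36,100 g as CaCO₃.
(a) Equivalents of H⁺ required: 36,100 ÷ 50 g/eq = 722 eq = 722 mol NaHSO₄.
(a) Mass of NaHSO₄: 722 × 120.1 = 86,710 g.

(b) Volume: 598 m³ = 598,000 L.
(b) Available chlorine delivered: 2660 g × 0.88 = 2341 g as Cl₂.
(b) Concentration rise: 2341 g / 598,000 L = 3.914 mg/L = 3.91 ppm.
(b) Final FC: 1.8 + 3.91 = 5.71 ppm.

(a) 86.7 kg; (b) 5.71 ppm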